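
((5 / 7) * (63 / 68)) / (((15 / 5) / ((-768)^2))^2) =434865438720 / 17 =25580319924.71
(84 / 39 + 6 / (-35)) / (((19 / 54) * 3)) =16236 / 8645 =1.88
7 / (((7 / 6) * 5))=6 / 5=1.20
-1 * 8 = -8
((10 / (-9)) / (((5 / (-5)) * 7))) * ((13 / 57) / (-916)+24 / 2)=1.90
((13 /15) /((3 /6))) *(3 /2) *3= 39 /5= 7.80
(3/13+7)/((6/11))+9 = 868/39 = 22.26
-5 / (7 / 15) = -75 / 7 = -10.71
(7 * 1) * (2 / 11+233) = 17955 / 11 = 1632.27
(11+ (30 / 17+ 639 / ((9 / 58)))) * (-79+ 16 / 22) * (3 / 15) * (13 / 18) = -262002013 / 5610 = -46702.68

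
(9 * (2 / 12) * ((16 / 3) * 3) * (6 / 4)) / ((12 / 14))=42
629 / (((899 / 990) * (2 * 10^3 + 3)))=622710 / 1800697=0.35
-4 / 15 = -0.27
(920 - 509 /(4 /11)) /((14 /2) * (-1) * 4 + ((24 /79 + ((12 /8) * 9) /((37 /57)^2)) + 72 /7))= -1452792383 /44298710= -32.80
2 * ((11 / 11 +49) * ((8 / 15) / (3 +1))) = 40 / 3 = 13.33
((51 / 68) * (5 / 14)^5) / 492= 0.00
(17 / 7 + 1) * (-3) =-72 / 7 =-10.29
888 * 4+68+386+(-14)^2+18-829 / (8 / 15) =2665.62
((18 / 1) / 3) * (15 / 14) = 45 / 7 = 6.43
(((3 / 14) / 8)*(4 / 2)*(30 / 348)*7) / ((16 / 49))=735 / 7424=0.10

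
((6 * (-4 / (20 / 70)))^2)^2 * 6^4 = 64524128256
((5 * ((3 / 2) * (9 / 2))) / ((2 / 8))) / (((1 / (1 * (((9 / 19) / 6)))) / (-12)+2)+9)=13.58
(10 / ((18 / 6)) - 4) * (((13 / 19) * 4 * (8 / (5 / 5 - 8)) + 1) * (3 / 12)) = 283 / 798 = 0.35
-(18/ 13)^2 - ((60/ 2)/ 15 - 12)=1366/ 169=8.08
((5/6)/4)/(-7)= -5/168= -0.03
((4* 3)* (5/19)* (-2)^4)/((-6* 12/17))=-680/57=-11.93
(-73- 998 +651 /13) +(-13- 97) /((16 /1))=-106891 /104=-1027.80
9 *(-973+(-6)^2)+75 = -8358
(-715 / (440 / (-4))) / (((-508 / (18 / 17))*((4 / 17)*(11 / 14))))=-819 / 11176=-0.07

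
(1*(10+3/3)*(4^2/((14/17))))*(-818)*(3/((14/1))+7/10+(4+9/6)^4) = -39231725401/245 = -160129491.43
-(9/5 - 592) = 2951/5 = 590.20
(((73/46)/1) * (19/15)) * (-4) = -2774/345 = -8.04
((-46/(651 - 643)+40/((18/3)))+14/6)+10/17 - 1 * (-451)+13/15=464819/1020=455.70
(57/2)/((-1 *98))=-57/196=-0.29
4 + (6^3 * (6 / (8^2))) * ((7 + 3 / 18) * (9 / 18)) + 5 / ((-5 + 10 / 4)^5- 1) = 3864765 / 50512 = 76.51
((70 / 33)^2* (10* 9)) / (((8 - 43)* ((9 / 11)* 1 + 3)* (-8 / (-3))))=-25 / 22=-1.14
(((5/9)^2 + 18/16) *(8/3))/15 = 929/3645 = 0.25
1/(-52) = -1/52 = -0.02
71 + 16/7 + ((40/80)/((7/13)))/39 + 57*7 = 19837/42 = 472.31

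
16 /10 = 8 /5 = 1.60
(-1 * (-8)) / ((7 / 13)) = 104 / 7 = 14.86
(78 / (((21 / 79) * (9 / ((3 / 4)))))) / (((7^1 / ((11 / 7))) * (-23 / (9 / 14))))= -33891 / 220892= -0.15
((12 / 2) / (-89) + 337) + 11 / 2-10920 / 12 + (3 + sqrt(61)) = -100493 / 178 + sqrt(61) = -556.76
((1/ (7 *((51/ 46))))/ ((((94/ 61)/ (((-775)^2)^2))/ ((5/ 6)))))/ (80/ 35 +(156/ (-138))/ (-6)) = 11641054355078125/ 1145766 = 10160062661.20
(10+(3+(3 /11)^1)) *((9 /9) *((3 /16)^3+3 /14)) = 462309 /157696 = 2.93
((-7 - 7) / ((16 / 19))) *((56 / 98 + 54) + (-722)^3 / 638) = 12513046695 / 1276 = 9806462.93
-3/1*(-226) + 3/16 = 10851/16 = 678.19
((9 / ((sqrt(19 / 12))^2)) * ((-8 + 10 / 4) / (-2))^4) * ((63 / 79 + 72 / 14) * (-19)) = -1298583495 / 35392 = -36691.44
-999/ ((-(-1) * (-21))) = 333/ 7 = 47.57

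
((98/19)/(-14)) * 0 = 0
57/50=1.14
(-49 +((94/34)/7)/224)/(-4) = 1306097/106624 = 12.25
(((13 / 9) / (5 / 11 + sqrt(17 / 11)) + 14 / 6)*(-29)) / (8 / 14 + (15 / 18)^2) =-37618 / 891 - 182*sqrt(187) / 81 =-72.95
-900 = -900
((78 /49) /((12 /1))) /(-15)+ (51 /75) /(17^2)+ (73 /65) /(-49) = -47773 /1624350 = -0.03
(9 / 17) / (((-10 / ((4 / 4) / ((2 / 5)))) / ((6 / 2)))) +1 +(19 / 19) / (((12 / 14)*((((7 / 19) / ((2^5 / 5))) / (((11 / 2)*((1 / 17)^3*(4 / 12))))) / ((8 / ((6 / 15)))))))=133393 / 176868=0.75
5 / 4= 1.25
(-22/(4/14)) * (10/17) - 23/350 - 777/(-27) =-887969/53550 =-16.58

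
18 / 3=6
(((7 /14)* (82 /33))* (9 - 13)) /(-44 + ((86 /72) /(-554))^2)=21744384768 /192517337485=0.11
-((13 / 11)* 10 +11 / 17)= -2331 / 187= -12.47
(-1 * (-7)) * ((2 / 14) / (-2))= -1 / 2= -0.50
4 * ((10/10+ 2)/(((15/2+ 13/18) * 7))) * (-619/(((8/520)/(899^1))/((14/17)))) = -3906496620/629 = -6210646.45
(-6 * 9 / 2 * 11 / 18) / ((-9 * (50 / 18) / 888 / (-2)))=-1172.16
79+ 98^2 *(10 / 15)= 19445 / 3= 6481.67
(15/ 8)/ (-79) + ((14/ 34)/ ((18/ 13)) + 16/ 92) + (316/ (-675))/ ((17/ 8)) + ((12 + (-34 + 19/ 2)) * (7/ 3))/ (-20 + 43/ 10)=54601576669/ 26187694200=2.09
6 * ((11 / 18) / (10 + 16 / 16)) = 1 / 3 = 0.33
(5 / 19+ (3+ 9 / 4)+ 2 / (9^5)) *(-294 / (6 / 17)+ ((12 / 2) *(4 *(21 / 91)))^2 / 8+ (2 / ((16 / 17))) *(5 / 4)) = -36863153077043 / 8089870464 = -4556.70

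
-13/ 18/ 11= -0.07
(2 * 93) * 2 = 372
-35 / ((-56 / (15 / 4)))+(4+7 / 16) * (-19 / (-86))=2287 / 688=3.32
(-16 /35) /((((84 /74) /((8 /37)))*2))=-32 /735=-0.04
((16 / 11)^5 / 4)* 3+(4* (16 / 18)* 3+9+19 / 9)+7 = 48790097 / 1449459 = 33.66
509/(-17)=-509/17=-29.94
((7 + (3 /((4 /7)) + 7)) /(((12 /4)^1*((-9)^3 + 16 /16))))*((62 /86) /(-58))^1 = 341 /3112512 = 0.00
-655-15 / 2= -1325 / 2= -662.50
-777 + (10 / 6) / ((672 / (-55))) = -1566707 / 2016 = -777.14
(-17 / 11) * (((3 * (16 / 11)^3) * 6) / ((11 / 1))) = -1253376 / 161051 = -7.78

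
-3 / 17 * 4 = -12 / 17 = -0.71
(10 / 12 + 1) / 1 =11 / 6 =1.83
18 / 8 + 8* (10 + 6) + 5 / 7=3667 / 28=130.96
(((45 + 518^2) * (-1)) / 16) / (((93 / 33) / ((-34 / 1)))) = 50185003 / 248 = 202358.88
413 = 413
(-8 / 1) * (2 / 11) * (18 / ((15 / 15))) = -288 / 11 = -26.18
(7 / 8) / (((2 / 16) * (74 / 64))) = 224 / 37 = 6.05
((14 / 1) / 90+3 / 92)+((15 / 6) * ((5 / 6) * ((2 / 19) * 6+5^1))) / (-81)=46001 / 1061910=0.04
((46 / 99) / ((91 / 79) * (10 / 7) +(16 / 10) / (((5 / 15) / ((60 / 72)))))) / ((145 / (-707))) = -0.40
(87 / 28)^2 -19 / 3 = 7811 / 2352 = 3.32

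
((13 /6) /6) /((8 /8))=0.36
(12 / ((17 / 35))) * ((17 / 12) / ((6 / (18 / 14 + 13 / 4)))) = 635 / 24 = 26.46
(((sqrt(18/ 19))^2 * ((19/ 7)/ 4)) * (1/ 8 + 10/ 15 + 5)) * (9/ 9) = 417/ 112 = 3.72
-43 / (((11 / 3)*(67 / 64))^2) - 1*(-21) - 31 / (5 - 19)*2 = 85588018 / 3802183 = 22.51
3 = 3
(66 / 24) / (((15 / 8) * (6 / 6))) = 22 / 15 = 1.47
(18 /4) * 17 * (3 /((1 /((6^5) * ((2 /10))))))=1784592 /5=356918.40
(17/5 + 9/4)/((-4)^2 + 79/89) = 10057/30060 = 0.33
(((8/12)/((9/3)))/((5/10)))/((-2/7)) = -14/9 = -1.56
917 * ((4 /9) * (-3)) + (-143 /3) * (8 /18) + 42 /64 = -1074121 /864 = -1243.20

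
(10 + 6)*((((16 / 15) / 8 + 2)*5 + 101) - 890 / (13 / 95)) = -102274.87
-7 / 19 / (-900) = 7 / 17100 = 0.00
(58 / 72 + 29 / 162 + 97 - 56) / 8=13603 / 2592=5.25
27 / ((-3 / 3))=-27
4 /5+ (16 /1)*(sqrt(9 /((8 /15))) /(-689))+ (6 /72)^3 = 0.71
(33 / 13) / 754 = 0.00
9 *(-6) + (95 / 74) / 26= -53.95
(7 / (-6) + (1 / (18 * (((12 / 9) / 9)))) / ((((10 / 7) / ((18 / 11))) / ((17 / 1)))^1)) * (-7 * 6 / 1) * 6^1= -170079 / 110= -1546.17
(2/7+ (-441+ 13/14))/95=-6157/1330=-4.63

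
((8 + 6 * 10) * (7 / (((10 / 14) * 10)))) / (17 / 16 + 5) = 10.99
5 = 5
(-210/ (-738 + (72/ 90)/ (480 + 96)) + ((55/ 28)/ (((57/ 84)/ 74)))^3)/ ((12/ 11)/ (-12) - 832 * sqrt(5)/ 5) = 1970307319332979000/ 305267690295725719 - 3606450517307084761600 * sqrt(5)/ 305267690295725719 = -26410.58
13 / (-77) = -13 / 77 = -0.17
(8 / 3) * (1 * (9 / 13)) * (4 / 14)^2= 96 / 637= 0.15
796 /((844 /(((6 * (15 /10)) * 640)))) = 1146240 /211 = 5432.42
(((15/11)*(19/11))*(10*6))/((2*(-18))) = -475/121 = -3.93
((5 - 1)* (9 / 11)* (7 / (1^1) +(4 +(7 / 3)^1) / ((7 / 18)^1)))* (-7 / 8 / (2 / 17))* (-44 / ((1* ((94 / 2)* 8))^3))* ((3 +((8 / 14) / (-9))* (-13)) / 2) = 667811 / 744203264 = 0.00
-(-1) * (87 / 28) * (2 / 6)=29 / 28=1.04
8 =8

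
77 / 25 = 3.08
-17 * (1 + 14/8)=-46.75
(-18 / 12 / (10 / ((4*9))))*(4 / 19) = -108 / 95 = -1.14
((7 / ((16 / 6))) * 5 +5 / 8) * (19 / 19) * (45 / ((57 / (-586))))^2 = 1062381375 / 361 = 2942884.70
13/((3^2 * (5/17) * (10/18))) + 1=246/25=9.84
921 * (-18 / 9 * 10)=-18420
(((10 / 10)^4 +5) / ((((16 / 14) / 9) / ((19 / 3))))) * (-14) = -8379 / 2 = -4189.50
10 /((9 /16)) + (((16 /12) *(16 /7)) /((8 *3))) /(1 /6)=1168 /63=18.54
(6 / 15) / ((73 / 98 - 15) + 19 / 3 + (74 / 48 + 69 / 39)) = -10192 / 117485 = -0.09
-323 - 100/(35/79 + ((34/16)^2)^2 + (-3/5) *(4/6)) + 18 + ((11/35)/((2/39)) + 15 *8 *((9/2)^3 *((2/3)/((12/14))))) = 18979542581183/2314229890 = 8201.23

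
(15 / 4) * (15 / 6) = 75 / 8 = 9.38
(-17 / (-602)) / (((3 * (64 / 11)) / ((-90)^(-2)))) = 0.00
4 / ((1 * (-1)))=-4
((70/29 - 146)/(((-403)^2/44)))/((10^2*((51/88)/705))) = -189445344/400338185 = -0.47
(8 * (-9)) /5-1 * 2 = -82 /5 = -16.40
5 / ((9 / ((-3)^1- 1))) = -20 / 9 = -2.22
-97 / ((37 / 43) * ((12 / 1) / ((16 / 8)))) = -4171 / 222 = -18.79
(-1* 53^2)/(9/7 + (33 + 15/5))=-19663/261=-75.34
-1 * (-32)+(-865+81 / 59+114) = -42340 / 59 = -717.63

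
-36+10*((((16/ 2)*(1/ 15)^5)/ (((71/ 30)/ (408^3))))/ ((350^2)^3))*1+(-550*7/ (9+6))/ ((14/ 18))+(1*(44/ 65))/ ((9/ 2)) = -365.85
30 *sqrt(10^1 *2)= 134.16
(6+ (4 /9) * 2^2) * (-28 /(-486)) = 980 /2187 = 0.45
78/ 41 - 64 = -2546/ 41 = -62.10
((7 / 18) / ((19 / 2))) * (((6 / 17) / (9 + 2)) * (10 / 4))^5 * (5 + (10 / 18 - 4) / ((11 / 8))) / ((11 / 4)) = 3412500 / 27668996154547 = 0.00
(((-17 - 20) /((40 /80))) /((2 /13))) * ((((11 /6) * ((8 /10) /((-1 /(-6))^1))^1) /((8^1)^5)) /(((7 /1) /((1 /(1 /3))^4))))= -428571 /286720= -1.49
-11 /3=-3.67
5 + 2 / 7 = 37 / 7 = 5.29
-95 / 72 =-1.32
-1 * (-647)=647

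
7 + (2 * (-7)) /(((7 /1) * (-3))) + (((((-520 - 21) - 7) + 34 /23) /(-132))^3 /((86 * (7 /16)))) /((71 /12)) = 7.99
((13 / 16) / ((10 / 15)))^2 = 1521 / 1024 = 1.49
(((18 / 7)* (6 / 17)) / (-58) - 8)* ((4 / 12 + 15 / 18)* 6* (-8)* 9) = 1991664 / 493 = 4039.89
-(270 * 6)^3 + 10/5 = -4251527998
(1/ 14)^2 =1/ 196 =0.01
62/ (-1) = -62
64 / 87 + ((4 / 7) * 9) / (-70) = 14114 / 21315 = 0.66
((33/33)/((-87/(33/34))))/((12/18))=-33/1972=-0.02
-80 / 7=-11.43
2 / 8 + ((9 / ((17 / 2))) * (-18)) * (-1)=1313 / 68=19.31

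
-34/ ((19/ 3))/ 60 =-0.09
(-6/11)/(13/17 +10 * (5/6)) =-153/2552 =-0.06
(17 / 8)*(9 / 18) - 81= -1279 / 16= -79.94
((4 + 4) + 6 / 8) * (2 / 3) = 35 / 6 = 5.83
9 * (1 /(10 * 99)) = 1 /110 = 0.01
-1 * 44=-44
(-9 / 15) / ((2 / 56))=-16.80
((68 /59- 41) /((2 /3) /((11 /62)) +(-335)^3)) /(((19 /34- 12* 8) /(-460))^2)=69009260352 /2802831809394419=0.00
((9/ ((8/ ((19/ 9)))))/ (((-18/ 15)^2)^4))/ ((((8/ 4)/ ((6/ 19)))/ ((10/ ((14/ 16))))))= 1953125/ 1959552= 1.00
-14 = -14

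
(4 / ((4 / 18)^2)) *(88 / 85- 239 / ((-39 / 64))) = 31852.47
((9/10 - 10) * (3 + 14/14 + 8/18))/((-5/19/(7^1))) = 48412/45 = 1075.82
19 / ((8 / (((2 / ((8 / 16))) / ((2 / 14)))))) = 133 / 2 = 66.50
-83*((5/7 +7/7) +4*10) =-24236/7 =-3462.29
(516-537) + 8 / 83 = -1735 / 83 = -20.90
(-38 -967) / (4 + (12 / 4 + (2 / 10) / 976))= -1634800 / 11387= -143.57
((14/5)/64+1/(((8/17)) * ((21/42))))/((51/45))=2061/544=3.79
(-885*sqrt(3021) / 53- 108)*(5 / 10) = -885*sqrt(3021) / 106- 54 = -512.89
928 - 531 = 397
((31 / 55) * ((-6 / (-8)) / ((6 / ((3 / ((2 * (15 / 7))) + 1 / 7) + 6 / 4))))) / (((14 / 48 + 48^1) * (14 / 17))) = 64821 / 15617525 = 0.00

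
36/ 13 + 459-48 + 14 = 5561/ 13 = 427.77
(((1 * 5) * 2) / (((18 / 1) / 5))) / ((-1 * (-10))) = 5 / 18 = 0.28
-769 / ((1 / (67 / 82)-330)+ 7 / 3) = 154569 / 65615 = 2.36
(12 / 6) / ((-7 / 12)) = -24 / 7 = -3.43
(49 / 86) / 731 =49 / 62866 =0.00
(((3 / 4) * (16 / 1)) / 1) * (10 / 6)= 20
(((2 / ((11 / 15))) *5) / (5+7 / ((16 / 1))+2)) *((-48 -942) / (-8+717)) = -216000 / 84371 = -2.56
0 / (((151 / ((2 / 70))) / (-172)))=0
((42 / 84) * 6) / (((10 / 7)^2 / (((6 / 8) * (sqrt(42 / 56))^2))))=1323 / 1600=0.83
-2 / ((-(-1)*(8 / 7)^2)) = -49 / 32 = -1.53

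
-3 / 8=-0.38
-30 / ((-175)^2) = -6 / 6125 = -0.00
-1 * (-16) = 16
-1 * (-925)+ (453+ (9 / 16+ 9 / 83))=1830875 / 1328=1378.67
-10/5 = -2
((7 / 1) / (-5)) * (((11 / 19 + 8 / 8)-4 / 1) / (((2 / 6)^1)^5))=78246 / 95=823.64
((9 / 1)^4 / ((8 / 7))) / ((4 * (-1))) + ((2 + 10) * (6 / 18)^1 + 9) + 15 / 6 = -45431 / 32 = -1419.72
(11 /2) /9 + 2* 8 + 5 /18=152 /9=16.89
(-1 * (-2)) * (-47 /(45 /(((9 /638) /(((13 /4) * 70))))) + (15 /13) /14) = 0.16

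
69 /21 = 23 /7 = 3.29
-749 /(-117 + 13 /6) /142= 2247 /48919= 0.05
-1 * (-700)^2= -490000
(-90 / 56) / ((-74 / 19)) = 0.41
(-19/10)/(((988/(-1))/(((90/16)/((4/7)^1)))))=63/3328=0.02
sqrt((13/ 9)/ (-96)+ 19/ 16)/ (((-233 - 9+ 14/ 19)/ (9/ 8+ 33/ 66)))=-0.01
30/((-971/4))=-120/971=-0.12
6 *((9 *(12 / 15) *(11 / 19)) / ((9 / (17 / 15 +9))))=704 / 25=28.16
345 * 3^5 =83835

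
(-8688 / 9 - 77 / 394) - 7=-1149529 / 1182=-972.53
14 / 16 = 7 / 8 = 0.88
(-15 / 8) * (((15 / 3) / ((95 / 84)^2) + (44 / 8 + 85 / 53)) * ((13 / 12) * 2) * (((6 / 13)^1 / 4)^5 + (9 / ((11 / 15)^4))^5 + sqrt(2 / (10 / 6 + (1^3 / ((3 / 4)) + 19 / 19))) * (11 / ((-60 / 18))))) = -491575037905702111902118555276349039521143 / 376452460929647450733810173146112 + 903946329 * sqrt(2) / 12245120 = -1305808965.60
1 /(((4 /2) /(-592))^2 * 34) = 43808 /17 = 2576.94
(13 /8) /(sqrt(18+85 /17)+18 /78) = -507 /31024+2197 * sqrt(23) /31024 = 0.32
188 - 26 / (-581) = 109254 / 581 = 188.04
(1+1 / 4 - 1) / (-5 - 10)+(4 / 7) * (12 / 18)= 51 / 140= 0.36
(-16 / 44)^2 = 16 / 121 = 0.13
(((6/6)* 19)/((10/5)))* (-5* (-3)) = 285/2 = 142.50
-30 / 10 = -3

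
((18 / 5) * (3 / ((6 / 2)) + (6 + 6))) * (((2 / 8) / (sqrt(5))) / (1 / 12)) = 62.79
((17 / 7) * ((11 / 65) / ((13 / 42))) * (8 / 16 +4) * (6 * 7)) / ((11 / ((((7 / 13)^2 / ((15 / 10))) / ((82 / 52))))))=1259496 / 450385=2.80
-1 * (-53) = 53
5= 5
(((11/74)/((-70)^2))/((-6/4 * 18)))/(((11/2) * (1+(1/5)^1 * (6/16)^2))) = -0.00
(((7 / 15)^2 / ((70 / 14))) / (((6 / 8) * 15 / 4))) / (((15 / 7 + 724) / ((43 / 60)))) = 58996 / 3859903125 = 0.00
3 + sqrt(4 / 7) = 2*sqrt(7) / 7 + 3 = 3.76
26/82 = 0.32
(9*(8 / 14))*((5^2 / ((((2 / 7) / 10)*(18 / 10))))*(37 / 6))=46250 / 3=15416.67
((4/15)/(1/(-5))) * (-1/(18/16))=32/27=1.19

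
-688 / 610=-344 / 305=-1.13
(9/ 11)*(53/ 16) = 477/ 176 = 2.71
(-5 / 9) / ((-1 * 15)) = 1 / 27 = 0.04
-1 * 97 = -97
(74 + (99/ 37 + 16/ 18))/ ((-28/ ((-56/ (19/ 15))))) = 258290/ 2109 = 122.47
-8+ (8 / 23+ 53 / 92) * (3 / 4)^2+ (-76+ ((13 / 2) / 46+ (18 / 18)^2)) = -121203 / 1472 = -82.34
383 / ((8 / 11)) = 4213 / 8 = 526.62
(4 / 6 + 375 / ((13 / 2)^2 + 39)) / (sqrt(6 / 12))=206 * sqrt(2) / 39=7.47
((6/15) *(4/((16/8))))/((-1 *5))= -4/25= -0.16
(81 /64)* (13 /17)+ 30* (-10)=-325347 /1088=-299.03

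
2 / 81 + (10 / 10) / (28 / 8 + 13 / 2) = 101 / 810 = 0.12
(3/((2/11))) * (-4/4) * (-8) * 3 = 396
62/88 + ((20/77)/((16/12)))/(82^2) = 91198/129437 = 0.70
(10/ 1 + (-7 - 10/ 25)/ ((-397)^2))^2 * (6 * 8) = 2980843634427312/ 621014922025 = 4799.95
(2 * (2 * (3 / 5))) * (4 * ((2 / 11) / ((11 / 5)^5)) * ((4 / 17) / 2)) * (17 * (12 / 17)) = 1440000 / 30116537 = 0.05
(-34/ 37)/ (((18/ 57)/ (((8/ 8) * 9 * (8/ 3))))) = -69.84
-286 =-286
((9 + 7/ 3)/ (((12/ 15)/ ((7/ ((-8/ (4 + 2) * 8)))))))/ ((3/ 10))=-2975/ 96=-30.99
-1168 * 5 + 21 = -5819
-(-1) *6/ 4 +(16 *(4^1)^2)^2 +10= 131095/ 2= 65547.50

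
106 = 106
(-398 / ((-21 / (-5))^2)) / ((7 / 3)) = -9950 / 1029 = -9.67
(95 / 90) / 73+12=15787 / 1314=12.01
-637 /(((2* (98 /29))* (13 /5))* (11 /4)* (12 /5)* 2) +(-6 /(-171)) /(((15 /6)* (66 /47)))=-205873 /75240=-2.74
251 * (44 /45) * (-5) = -11044 /9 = -1227.11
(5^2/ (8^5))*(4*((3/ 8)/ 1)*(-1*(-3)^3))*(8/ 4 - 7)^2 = 0.77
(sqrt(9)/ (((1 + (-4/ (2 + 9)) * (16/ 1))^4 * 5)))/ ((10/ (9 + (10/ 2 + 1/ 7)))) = 4348377/ 2761668350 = 0.00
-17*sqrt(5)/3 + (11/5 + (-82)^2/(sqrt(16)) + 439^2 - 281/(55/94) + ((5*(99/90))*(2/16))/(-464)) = 79183024803/408320 - 17*sqrt(5)/3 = 193911.27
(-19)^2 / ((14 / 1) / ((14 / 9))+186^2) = 361 / 34605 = 0.01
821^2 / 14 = 674041 / 14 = 48145.79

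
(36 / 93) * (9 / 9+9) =120 / 31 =3.87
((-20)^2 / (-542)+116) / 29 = 31236 / 7859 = 3.97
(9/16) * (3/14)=27/224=0.12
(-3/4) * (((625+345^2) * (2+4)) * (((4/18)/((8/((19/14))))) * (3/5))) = -682005/56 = -12178.66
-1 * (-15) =15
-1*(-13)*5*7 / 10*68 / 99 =3094 / 99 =31.25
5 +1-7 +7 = 6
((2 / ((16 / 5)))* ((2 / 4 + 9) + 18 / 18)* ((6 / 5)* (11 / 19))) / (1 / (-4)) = -693 / 38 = -18.24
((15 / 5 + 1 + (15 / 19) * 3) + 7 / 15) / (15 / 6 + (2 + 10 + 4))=3896 / 10545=0.37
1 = 1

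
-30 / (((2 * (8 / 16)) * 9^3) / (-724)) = 7240 / 243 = 29.79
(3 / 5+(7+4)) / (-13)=-58 / 65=-0.89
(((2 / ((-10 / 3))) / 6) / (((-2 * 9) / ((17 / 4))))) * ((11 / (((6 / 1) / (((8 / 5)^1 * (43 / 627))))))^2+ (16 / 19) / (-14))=-214013 / 460545750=-0.00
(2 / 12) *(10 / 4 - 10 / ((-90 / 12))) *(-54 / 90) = -23 / 60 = -0.38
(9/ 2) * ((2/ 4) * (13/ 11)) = 117/ 44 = 2.66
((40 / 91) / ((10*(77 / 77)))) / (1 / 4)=16 / 91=0.18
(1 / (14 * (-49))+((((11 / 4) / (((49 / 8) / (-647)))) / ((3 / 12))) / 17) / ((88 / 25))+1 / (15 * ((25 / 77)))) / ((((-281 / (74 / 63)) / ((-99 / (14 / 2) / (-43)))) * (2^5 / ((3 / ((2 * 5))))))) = 34199050457 / 138093707080000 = 0.00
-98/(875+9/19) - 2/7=-0.40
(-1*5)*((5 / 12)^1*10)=-125 / 6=-20.83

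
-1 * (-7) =7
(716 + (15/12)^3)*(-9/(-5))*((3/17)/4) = 1240623/21760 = 57.01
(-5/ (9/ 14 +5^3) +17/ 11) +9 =203274/ 19349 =10.51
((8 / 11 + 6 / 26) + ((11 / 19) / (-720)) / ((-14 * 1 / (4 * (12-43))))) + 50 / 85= 179151949 / 116396280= 1.54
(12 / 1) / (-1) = -12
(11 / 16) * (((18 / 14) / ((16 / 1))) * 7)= 99 / 256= 0.39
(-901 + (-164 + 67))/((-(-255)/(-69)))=22954/85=270.05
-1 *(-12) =12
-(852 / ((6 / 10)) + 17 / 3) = -4277 / 3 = -1425.67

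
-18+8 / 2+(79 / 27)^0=-13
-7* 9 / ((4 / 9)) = -567 / 4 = -141.75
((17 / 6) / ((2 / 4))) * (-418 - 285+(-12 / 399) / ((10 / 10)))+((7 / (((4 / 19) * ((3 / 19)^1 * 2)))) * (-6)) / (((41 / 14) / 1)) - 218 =-144533617 / 32718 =-4417.56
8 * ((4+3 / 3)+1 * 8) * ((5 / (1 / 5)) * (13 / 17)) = 33800 / 17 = 1988.24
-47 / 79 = -0.59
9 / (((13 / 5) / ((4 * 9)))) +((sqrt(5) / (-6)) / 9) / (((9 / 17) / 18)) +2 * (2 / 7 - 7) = 10118 / 91 - 17 * sqrt(5) / 27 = 109.78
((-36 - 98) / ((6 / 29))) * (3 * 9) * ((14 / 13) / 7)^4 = -279792 / 28561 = -9.80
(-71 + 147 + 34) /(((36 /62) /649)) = 1106545 /9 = 122949.44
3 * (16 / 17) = 48 / 17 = 2.82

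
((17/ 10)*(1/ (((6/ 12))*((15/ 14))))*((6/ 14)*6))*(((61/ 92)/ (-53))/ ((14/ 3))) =-0.02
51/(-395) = -51/395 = -0.13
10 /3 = 3.33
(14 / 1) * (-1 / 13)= -14 / 13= -1.08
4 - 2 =2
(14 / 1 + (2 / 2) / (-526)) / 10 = 7363 / 5260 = 1.40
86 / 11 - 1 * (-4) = 130 / 11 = 11.82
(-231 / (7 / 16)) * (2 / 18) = -176 / 3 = -58.67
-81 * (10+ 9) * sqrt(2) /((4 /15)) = -23085 * sqrt(2) /4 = -8161.78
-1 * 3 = -3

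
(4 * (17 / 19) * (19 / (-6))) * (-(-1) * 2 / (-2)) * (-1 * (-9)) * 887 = 90474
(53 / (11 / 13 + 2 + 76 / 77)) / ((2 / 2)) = 53053 / 3837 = 13.83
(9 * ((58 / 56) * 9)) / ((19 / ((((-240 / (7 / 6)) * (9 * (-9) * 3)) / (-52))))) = -51372630 / 12103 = -4244.62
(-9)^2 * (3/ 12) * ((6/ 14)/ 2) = 243/ 56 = 4.34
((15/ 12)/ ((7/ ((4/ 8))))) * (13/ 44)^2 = 845/ 108416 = 0.01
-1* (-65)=65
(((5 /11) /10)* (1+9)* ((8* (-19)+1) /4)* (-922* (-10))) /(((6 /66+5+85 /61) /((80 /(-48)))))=530783875 /13053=40663.75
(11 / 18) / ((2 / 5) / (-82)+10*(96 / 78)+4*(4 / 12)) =0.04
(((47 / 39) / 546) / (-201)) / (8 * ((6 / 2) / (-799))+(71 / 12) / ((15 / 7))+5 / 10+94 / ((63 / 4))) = -375530 / 314598152739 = -0.00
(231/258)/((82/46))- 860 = -859.50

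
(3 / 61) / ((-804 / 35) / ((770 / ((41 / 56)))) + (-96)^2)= 377300 / 70702834033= 0.00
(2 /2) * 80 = 80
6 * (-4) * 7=-168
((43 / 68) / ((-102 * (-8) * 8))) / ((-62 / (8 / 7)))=-43 / 24081792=-0.00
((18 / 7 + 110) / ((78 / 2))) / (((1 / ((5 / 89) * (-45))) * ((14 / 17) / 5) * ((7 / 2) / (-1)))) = 5023500 / 396851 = 12.66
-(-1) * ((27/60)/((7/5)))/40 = 9/1120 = 0.01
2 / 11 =0.18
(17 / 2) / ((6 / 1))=17 / 12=1.42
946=946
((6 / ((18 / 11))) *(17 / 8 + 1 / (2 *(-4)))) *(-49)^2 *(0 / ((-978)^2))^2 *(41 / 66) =0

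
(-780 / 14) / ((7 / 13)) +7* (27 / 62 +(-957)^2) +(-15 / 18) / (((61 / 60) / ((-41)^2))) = 1187789181155 / 185318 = 6409464.71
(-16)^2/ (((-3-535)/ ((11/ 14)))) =-0.37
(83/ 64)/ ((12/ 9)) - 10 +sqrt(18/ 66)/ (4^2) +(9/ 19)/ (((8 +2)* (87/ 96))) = -6329941/ 705280 +sqrt(33)/ 176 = -8.94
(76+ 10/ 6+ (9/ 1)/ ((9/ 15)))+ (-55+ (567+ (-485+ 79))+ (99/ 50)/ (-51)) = 506501/ 2550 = 198.63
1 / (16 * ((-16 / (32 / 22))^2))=1 / 1936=0.00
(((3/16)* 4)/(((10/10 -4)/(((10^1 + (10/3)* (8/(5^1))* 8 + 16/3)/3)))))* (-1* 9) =87/2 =43.50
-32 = -32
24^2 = 576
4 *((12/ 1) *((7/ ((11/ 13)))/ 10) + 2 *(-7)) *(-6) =5376/ 55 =97.75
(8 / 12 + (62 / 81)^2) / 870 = 4109 / 2854035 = 0.00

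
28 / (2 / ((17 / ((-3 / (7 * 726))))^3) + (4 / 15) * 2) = 5015408098174320 / 95531582822353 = 52.50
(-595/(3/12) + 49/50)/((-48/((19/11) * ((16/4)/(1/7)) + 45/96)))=2420.28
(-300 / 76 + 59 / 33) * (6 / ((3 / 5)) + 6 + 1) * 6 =-46036 / 209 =-220.27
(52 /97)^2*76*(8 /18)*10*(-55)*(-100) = 45210880000 /84681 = 533896.39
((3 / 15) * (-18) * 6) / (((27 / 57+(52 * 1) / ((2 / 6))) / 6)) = -4104 / 4955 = -0.83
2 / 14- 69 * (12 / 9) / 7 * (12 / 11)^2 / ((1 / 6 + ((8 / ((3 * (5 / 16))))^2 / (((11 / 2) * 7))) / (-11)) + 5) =-39827461 / 13326173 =-2.99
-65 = -65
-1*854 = -854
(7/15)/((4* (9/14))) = 49/270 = 0.18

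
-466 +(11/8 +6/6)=-463.62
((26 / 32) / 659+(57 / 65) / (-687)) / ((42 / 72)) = -20493 / 274658020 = -0.00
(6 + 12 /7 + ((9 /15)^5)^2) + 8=1074632093 /68359375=15.72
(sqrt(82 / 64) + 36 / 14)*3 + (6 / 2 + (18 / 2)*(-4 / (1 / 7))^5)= -1084253109 / 7 + 3*sqrt(82) / 8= -154893297.89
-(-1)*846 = 846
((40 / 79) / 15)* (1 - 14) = -104 / 237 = -0.44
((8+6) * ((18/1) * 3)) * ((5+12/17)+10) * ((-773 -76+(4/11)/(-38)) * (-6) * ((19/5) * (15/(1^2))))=644710039848/187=3447647271.91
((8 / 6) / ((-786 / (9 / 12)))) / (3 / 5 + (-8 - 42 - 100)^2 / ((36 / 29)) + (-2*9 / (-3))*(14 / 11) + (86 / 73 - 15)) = -4015 / 57181066914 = -0.00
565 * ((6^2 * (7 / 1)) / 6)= 23730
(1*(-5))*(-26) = 130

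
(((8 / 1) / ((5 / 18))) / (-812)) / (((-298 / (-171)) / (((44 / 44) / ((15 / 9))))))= -9234 / 756175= -0.01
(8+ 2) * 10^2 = 1000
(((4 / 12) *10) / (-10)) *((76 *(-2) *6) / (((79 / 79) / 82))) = 24928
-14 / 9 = -1.56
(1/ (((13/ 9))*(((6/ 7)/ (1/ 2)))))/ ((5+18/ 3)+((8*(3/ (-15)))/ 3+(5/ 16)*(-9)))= 1260/ 23881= 0.05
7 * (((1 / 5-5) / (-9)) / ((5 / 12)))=224 / 25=8.96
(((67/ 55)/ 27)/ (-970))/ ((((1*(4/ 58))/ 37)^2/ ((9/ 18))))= -77139043/ 11523600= -6.69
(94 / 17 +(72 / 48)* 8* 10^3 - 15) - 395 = 197124 / 17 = 11595.53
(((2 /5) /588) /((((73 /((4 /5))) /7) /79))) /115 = 158 /4407375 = 0.00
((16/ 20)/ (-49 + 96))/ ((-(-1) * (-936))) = -0.00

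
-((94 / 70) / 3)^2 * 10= -4418 / 2205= -2.00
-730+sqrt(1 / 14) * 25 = -730+25 * sqrt(14) / 14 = -723.32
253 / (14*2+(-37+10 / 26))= -3289 / 112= -29.37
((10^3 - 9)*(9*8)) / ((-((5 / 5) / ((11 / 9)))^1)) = -87208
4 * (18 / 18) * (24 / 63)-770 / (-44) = 19.02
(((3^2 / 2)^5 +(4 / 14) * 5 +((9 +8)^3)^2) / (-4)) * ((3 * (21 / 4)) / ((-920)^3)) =48665062071 / 398688256000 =0.12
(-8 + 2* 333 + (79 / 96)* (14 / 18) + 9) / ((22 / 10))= 2884205 / 9504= 303.47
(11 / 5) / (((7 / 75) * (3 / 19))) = 1045 / 7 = 149.29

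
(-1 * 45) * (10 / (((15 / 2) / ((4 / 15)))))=-16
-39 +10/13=-497/13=-38.23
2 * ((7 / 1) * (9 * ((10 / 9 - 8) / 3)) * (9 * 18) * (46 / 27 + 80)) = -3829616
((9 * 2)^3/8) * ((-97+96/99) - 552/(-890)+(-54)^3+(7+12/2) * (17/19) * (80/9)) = -10675619597529/93005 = -114785437.32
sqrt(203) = 14.25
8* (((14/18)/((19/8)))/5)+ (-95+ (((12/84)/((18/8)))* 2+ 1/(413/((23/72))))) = -88842101/941640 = -94.35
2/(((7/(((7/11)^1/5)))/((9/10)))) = 9/275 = 0.03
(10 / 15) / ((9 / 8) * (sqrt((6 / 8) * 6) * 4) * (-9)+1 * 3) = -36 * sqrt(2) / 6553-16 / 58977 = -0.01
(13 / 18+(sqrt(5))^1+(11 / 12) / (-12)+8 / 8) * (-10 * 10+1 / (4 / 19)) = -381 * sqrt(5) / 4 -10033 / 64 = -369.75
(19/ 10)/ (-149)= -19/ 1490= -0.01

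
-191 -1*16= -207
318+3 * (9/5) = 323.40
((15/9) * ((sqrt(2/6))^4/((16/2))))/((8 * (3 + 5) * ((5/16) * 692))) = 0.00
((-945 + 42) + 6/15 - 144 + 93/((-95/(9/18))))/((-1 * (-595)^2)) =28421/9609250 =0.00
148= 148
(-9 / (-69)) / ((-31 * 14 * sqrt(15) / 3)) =-3 * sqrt(15) / 49910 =-0.00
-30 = -30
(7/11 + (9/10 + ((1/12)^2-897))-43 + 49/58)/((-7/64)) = 861402772/100485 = 8572.45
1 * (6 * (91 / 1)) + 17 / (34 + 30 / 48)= 546.49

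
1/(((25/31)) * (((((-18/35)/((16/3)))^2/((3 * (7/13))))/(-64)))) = -43552768/3159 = -13786.88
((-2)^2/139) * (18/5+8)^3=780448/17375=44.92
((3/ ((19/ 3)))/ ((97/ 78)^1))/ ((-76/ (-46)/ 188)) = 1517724/ 35017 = 43.34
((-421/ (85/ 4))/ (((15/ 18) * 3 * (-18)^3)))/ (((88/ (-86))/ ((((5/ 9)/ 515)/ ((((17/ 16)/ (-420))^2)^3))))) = -22868551724727009280000/ 4184223448581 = -5465423155.75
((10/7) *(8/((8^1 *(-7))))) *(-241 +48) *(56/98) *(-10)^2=772000/343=2250.73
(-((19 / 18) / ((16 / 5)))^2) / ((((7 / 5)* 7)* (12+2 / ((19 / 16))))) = -171475 / 211341312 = -0.00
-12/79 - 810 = -64002/79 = -810.15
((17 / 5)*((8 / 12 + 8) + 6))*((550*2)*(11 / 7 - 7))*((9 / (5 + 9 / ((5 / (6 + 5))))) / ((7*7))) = -23449800 / 10633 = -2205.38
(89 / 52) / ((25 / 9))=801 / 1300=0.62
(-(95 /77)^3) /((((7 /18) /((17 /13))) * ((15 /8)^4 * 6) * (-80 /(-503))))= -15014735104 /28042539525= -0.54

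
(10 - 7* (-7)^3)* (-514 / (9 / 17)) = -21067318 / 9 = -2340813.11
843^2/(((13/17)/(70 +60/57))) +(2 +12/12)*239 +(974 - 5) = 16309810992/247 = 66031623.45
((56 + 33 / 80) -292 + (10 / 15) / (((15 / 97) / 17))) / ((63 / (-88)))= 257081 / 1134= 226.70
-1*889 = -889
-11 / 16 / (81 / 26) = -143 / 648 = -0.22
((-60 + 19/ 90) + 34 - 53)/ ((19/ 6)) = -7091/ 285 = -24.88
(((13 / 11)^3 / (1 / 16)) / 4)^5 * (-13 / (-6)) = 340693303901788078592 / 12531744508246953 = 27186.42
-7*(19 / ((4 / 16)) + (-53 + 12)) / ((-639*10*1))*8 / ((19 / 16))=3136 / 12141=0.26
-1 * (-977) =977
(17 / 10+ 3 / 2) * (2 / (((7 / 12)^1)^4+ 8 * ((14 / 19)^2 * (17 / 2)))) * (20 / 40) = 119771136 / 1386180845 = 0.09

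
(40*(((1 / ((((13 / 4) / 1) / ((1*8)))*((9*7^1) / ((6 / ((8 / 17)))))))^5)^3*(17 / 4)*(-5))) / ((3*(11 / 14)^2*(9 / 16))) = -5478763139966437905311418217293414400 / 232483834477053191807344446180462889731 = -0.02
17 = 17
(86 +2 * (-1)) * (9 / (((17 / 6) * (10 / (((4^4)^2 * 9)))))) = 1337720832 / 85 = 15737892.14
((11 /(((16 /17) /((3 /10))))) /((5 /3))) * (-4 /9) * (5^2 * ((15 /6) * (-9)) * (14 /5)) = 11781 /8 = 1472.62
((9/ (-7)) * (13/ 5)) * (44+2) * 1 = -5382/ 35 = -153.77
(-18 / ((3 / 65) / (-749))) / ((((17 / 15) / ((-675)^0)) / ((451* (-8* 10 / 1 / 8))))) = -19761241500 / 17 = -1162425970.59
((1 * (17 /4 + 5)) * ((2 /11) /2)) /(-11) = -37 /484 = -0.08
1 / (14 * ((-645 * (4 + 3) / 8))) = -4 / 31605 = -0.00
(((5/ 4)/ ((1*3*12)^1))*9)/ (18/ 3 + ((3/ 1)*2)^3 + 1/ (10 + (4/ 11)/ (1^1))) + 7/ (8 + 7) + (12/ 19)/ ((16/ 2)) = 31578061/ 57727320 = 0.55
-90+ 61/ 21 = -1829/ 21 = -87.10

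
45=45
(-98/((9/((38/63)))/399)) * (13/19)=-1793.04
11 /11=1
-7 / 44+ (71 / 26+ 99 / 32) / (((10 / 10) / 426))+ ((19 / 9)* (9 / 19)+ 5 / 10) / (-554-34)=2481.08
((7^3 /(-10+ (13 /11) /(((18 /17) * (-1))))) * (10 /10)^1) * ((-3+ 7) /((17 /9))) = -2444904 /37417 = -65.34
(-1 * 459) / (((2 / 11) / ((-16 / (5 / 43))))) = 1736856 / 5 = 347371.20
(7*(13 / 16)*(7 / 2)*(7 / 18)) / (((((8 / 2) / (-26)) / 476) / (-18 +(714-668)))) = -48286511 / 72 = -670645.99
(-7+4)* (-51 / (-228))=-51 / 76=-0.67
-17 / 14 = -1.21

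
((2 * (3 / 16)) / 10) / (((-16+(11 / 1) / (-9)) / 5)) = -27 / 2480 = -0.01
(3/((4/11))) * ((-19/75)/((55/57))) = -1083/500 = -2.17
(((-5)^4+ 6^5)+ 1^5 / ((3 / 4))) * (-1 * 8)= -201656 / 3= -67218.67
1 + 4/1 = 5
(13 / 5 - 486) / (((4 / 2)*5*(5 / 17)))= -41089 / 250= -164.36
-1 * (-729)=729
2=2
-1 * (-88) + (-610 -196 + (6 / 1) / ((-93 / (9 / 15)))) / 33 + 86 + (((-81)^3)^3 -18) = -767734059544149830911 / 5115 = -150094635296998989.43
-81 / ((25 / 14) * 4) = -567 / 50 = -11.34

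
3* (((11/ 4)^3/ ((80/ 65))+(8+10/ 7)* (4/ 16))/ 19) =414051/ 136192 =3.04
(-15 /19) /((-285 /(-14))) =-14 /361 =-0.04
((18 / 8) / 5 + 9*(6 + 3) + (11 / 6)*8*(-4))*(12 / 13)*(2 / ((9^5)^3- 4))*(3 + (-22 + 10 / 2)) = -38276 / 13382923586151925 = -0.00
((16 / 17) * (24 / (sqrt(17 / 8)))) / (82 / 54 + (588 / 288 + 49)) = 165888 * sqrt(34) / 3281017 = 0.29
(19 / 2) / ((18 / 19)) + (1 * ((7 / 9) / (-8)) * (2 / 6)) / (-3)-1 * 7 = 1969 / 648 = 3.04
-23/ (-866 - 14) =23/ 880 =0.03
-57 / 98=-0.58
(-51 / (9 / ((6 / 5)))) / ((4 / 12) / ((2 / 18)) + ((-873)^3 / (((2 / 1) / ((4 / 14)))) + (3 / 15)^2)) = 1190 / 16633464893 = 0.00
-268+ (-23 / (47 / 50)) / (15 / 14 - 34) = -5790656 / 21667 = -267.26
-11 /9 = -1.22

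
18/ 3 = 6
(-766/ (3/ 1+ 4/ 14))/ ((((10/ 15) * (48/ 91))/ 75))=-18297825/ 368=-49722.35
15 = 15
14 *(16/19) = 224/19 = 11.79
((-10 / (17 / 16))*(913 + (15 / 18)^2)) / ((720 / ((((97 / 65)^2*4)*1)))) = -106.39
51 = 51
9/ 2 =4.50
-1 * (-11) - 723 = -712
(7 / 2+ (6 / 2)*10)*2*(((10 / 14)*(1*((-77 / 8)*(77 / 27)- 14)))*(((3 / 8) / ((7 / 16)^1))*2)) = -428465 / 126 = -3400.52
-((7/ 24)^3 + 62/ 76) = -220789/ 262656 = -0.84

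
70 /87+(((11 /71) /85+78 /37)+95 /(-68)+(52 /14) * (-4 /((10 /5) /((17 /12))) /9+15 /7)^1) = 284681260201 /34268637060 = 8.31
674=674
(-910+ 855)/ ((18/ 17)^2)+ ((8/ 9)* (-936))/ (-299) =-344849/ 7452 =-46.28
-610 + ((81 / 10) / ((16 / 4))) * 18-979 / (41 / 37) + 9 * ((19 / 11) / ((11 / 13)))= -142744431 / 99220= -1438.67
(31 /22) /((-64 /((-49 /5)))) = 1519 /7040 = 0.22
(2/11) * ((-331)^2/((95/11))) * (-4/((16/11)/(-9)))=10846539/190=57087.05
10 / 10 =1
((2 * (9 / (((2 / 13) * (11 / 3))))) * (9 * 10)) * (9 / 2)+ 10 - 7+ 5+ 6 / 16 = 1137977 / 88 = 12931.56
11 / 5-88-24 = -109.80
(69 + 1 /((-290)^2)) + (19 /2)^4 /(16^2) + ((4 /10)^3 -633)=-229126329867 /430592000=-532.12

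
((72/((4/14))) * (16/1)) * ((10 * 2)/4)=20160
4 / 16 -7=-6.75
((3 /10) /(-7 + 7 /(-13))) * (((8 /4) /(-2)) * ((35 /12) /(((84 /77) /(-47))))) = -5.00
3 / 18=1 / 6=0.17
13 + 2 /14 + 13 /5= 551 /35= 15.74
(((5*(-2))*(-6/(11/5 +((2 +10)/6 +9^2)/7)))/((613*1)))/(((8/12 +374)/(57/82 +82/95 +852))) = 698167995/44012708536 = 0.02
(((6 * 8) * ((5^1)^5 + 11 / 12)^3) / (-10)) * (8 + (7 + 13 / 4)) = -3852998025059663 / 1440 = -2675693072958.10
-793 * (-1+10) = -7137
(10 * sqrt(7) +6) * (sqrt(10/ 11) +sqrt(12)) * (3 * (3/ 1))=18 * (3 +5 * sqrt(7)) * (sqrt(110) +22 * sqrt(3))/ 11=1290.45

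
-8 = -8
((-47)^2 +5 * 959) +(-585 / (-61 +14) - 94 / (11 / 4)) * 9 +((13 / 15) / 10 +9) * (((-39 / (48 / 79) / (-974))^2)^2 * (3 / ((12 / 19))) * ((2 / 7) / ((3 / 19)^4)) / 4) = 141260478972855230146071958189 / 20747730883489169198284800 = 6808.48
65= 65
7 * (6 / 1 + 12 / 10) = 252 / 5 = 50.40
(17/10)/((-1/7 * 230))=-119/2300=-0.05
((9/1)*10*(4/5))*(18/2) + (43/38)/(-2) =49205/76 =647.43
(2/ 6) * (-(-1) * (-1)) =-1/ 3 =-0.33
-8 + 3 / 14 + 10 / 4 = -37 / 7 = -5.29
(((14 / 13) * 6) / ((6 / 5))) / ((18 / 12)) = 140 / 39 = 3.59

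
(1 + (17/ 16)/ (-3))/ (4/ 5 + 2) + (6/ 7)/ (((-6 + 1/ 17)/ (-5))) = 64615/ 67872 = 0.95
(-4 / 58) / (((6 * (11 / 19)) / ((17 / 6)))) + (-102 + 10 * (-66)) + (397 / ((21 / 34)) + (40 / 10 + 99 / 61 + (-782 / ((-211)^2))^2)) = -552421918146867179 / 4859827837504794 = -113.67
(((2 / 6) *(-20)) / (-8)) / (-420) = -1 / 504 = -0.00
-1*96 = -96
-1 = -1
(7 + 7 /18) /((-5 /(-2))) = 133 /45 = 2.96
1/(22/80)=40/11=3.64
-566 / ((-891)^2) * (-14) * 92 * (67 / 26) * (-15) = -122108840 / 3440151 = -35.50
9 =9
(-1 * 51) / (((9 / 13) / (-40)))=8840 / 3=2946.67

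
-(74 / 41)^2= -3.26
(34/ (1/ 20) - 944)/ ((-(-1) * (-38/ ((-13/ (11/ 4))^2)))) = 32448/ 209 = 155.25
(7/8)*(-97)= -679/8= -84.88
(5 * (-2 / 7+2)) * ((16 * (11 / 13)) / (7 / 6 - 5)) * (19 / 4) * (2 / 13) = -601920 / 27209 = -22.12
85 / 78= 1.09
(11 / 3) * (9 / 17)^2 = 297 / 289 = 1.03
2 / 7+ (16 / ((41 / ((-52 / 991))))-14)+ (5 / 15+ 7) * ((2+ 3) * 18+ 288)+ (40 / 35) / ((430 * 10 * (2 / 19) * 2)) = 240952921227 / 87356650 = 2758.27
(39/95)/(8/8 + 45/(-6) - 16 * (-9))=78/26125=0.00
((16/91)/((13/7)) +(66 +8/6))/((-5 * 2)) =-17093/2535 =-6.74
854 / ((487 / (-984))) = -1725.54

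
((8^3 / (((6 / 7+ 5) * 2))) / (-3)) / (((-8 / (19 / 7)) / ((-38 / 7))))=-23104 / 861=-26.83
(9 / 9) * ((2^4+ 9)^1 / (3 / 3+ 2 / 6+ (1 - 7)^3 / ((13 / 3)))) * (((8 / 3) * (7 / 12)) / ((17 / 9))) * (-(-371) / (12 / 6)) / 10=-506415 / 64328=-7.87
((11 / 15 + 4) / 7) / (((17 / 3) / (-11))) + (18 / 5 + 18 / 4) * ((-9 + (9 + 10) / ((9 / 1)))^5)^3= -9150025488890720395218733969 / 302482033571151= -30249814776977.21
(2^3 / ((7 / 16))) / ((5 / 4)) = 512 / 35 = 14.63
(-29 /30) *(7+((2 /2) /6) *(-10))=-232 /45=-5.16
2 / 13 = 0.15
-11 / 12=-0.92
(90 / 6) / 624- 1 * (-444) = 92357 / 208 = 444.02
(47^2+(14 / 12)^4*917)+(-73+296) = 5353589 / 1296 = 4130.86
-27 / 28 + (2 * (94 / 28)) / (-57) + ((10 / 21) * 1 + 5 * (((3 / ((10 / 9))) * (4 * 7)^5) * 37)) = 13720139789369 / 1596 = 8596578815.39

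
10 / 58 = 5 / 29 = 0.17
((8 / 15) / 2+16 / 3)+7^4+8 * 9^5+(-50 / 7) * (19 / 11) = 182792711 / 385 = 474786.26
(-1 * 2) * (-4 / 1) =8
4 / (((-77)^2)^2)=4 / 35153041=0.00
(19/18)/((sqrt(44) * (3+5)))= 0.02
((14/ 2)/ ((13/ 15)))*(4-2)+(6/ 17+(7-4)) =4311/ 221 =19.51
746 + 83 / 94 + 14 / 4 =35268 / 47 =750.38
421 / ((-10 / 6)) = -1263 / 5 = -252.60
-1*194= -194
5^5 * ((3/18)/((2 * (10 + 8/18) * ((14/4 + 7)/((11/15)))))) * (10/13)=34375/25662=1.34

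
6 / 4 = 3 / 2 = 1.50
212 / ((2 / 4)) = 424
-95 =-95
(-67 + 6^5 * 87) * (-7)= -4735115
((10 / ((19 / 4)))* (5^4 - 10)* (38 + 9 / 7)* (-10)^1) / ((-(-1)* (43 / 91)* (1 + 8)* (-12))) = 73287500 / 7353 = 9967.02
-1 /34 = -0.03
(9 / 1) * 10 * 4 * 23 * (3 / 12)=2070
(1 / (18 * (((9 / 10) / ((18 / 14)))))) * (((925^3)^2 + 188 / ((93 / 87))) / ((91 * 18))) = 7468592123553938395 / 246078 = 30350507251984.89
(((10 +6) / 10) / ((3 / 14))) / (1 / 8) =896 / 15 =59.73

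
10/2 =5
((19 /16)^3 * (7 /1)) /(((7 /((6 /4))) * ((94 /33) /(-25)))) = -16976025 /770048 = -22.05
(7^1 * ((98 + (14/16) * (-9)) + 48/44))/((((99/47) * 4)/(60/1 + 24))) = 18486181/2904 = 6365.76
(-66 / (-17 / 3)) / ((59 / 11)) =2.17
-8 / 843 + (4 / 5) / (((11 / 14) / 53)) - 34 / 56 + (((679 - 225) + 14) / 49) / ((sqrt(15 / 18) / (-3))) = 69256147 / 1298220 - 1404 * sqrt(30) / 245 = 21.96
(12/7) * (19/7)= 228/49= 4.65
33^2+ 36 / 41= 44685 / 41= 1089.88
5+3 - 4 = 4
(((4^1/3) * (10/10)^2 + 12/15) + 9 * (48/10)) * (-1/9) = -136/27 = -5.04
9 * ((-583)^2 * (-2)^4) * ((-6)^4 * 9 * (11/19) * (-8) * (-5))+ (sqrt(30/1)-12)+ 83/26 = sqrt(30)+ 6530901550014209/494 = 13220448481815.62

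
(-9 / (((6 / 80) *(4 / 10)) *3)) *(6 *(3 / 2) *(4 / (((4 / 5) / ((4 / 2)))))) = -9000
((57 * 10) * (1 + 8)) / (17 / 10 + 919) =1900 / 341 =5.57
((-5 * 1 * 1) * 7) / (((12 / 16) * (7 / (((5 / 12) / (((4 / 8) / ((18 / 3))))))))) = -100 / 3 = -33.33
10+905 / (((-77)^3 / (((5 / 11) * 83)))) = 9.93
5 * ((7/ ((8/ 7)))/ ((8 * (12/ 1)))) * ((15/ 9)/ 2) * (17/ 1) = 20825/ 4608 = 4.52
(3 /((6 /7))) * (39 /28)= 39 /8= 4.88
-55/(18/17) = -935/18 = -51.94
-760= -760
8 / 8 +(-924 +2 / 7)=-6459 / 7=-922.71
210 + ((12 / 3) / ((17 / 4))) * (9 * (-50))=-3630 / 17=-213.53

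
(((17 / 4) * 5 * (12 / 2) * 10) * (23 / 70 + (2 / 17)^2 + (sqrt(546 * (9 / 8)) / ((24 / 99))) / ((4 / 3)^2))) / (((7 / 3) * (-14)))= -3408075 * sqrt(273) / 25088-311715 / 23324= -2257.89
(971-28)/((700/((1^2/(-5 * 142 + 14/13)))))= -12259/6451200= -0.00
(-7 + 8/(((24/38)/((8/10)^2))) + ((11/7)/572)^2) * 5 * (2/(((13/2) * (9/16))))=43988972/14533155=3.03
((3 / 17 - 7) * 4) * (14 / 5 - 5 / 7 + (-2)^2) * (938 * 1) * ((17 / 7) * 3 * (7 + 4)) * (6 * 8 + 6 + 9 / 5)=-121932794016 / 175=-696758822.95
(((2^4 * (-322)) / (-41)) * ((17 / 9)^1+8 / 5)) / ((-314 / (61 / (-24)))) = 19642 / 5535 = 3.55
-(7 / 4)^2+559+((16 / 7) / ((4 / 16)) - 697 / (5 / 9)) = -386131 / 560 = -689.52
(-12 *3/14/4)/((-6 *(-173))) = -3/4844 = -0.00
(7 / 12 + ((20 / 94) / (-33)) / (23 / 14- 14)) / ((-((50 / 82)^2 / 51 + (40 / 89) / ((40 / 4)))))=-1593784527391 / 142586484436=-11.18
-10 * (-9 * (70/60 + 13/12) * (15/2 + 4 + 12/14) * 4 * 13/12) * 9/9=303615/28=10843.39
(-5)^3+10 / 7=-865 / 7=-123.57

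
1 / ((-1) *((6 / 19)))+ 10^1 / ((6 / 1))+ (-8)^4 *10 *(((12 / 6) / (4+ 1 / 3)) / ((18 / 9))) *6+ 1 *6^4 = 58008.35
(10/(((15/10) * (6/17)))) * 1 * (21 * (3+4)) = 8330/3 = 2776.67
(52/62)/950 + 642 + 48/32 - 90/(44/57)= 85346243/161975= 526.91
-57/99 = -19/33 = -0.58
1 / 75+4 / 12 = 26 / 75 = 0.35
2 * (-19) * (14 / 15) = -532 / 15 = -35.47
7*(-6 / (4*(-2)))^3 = 2.95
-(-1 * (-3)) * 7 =-21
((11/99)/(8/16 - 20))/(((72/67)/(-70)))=2345/6318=0.37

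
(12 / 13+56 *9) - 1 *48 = 5940 / 13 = 456.92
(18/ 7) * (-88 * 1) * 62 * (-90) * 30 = 265161600/ 7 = 37880228.57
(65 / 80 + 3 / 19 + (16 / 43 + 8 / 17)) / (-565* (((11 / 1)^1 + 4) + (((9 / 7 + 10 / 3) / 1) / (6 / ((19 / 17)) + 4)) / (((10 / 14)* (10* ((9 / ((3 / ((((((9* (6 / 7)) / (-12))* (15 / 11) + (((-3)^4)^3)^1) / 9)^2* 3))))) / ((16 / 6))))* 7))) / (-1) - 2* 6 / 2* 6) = 1200928362494391574098705 / 5589746087228600993716642736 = 0.0002148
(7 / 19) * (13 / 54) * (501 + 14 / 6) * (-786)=-18000710 / 513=-35089.10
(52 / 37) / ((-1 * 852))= -13 / 7881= -0.00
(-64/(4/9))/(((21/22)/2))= -2112/7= -301.71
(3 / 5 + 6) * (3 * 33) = 3267 / 5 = 653.40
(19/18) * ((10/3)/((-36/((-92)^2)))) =-827.24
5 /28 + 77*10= 21565 /28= 770.18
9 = 9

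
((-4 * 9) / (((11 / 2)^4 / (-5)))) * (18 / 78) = 0.05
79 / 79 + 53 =54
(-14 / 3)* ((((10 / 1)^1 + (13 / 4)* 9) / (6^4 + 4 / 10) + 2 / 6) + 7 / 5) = -8.23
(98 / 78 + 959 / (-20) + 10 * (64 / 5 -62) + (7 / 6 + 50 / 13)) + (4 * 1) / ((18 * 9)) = -11238797 / 21060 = -533.66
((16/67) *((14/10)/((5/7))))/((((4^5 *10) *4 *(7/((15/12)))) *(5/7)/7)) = 343/17152000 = 0.00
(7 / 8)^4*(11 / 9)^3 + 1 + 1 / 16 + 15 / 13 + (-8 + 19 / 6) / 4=2.08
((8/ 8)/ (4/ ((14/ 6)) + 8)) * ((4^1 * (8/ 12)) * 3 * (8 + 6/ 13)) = 1540/ 221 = 6.97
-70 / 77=-10 / 11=-0.91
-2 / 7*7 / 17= -2 / 17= -0.12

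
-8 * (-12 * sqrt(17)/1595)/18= 16 * sqrt(17)/4785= 0.01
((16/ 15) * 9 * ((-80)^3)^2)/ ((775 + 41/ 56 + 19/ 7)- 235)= 140928614400000/ 30433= 4630782847.57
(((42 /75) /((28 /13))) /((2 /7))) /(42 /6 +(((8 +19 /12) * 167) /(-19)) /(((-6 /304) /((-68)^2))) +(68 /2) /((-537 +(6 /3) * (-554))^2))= 88649379 /1922445702863524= 0.00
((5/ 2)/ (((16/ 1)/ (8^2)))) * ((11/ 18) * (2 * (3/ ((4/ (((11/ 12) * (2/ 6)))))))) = 605/ 216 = 2.80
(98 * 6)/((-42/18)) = -252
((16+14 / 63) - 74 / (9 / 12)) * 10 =-7420 / 9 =-824.44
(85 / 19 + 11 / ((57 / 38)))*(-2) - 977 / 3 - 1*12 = -20593 / 57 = -361.28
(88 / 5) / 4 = 22 / 5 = 4.40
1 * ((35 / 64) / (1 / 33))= 1155 / 64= 18.05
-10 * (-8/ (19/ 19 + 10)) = 80/ 11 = 7.27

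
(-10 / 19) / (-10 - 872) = 5 / 8379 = 0.00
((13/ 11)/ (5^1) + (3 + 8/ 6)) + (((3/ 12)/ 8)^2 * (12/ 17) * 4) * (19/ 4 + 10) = 3310613/ 718080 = 4.61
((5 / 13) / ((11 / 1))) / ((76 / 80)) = 100 / 2717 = 0.04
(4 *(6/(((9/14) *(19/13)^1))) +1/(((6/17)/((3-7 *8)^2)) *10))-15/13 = 12156451/14820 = 820.27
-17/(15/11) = -187/15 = -12.47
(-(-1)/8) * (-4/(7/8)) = -4/7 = -0.57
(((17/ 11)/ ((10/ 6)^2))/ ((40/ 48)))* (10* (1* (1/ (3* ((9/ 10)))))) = 136/ 55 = 2.47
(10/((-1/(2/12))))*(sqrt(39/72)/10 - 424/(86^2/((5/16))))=1325/44376 - sqrt(78)/72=-0.09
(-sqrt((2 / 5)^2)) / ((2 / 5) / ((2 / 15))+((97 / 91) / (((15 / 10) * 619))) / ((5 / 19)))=-337974 / 2538491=-0.13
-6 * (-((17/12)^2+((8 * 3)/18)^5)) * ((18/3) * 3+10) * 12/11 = 338618/297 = 1140.13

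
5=5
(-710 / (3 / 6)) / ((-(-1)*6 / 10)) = -7100 / 3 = -2366.67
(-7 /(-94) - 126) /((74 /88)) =-260414 /1739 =-149.75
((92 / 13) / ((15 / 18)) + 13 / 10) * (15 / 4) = 3819 / 104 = 36.72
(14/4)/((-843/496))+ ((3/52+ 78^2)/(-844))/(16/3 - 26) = -3923650957/2293850208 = -1.71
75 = 75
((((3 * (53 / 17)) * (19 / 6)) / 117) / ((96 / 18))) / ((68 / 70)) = 35245 / 721344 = 0.05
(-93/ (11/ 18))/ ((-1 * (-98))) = -837/ 539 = -1.55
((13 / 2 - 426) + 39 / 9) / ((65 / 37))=-92167 / 390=-236.33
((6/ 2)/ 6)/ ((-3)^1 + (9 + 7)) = 1/ 26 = 0.04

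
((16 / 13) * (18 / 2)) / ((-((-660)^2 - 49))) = -144 / 5662163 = -0.00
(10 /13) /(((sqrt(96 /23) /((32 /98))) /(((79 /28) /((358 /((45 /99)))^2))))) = 9875 * sqrt(138) /207448429188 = 0.00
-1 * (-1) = 1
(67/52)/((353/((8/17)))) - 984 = -76764658/78013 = -984.00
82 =82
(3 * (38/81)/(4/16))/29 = 152/783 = 0.19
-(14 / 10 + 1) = -12 / 5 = -2.40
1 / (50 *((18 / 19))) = 19 / 900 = 0.02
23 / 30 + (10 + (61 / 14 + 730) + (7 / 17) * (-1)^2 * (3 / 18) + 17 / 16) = 7104347 / 9520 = 746.25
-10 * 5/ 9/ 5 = -10/ 9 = -1.11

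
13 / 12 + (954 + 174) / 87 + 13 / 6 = 1881 / 116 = 16.22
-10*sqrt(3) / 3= -5.77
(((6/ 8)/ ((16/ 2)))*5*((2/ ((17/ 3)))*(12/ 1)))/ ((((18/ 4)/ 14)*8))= 0.77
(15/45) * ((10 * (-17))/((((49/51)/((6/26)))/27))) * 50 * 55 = -643747500/637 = -1010592.62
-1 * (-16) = 16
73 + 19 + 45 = 137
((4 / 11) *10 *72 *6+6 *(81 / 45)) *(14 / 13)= 1217916 / 715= 1703.38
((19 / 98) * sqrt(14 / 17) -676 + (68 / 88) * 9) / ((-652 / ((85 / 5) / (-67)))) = -250223 / 961048 + 19 * sqrt(238) / 4281032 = -0.26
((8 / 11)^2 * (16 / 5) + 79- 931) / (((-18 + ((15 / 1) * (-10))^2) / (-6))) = 514436 / 2266935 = 0.23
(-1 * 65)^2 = 4225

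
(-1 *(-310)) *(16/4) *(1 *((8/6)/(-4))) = -1240/3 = -413.33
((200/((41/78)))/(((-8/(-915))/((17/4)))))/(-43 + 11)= -15166125/2624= -5779.77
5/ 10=0.50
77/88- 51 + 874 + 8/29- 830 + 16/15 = -16643/3480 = -4.78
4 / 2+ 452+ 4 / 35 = 15894 / 35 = 454.11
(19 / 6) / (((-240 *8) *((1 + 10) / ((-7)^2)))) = -931 / 126720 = -0.01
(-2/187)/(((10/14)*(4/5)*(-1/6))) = 21/187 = 0.11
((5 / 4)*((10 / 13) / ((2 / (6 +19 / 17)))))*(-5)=-15125 / 884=-17.11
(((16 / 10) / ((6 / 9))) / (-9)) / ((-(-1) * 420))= -1 / 1575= -0.00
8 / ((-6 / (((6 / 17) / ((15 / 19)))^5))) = -0.02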